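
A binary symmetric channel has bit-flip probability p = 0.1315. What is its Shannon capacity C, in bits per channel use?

For BSC with error probability p:
C = 1 - H(p) where H(p) is binary entropy
H(0.1315) = -0.1315 × log₂(0.1315) - 0.8685 × log₂(0.8685)
H(p) = 0.5615
C = 1 - 0.5615 = 0.4385 bits/use


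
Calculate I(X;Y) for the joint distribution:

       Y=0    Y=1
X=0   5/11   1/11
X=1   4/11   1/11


H(X) = 0.9940, H(Y) = 0.6840, H(X,Y) = 1.6767
I(X;Y) = H(X) + H(Y) - H(X,Y) = 0.0013 bits


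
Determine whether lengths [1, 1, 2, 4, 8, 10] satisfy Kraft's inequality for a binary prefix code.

Kraft inequality: Σ 2^(-l_i) ≤ 1 for prefix-free code
Calculating: 2^(-1) + 2^(-1) + 2^(-2) + 2^(-4) + 2^(-8) + 2^(-10)
= 0.5 + 0.5 + 0.25 + 0.0625 + 0.00390625 + 0.0009765625
= 1.3174
Since 1.3174 > 1, prefix-free code does not exist


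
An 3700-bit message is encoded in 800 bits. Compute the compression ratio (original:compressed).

Compression ratio = Original / Compressed
= 3700 / 800 = 4.62:1


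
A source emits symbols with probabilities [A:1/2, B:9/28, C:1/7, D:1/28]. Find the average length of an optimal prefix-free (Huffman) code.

Huffman tree construction:
Combine smallest probabilities repeatedly
Resulting codes:
  A: 0 (length 1)
  B: 11 (length 2)
  C: 101 (length 3)
  D: 100 (length 3)
Average length = Σ p(s) × length(s) = 1.6786 bits


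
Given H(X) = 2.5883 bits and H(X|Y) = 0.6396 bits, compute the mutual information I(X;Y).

I(X;Y) = H(X) - H(X|Y)
I(X;Y) = 2.5883 - 0.6396 = 1.9487 bits


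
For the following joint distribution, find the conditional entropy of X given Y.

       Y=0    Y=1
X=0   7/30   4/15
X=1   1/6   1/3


H(X|Y) = Σ_y p(y) H(X|Y=y)
  p(Y=0) = 2/5, H(X|Y=0) = 0.9799
  p(Y=1) = 3/5, H(X|Y=1) = 0.9911
H(X|Y) = 0.4000×0.9799 + 0.6000×0.9911 = 0.9866 bits


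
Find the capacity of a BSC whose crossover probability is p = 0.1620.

For BSC with error probability p:
C = 1 - H(p) where H(p) is binary entropy
H(0.1620) = -0.1620 × log₂(0.1620) - 0.8380 × log₂(0.8380)
H(p) = 0.6391
C = 1 - 0.6391 = 0.3609 bits/use


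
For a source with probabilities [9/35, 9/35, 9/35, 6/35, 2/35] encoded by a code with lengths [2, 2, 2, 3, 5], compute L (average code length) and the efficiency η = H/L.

Average length L = Σ p_i × l_i = 2.3429 bits
Entropy H = 2.1836 bits
Efficiency η = H/L × 100% = 93.20%


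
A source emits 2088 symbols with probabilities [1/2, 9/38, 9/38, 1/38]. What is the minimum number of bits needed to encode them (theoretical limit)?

Entropy H = 1.6224 bits/symbol
Minimum bits = H × n = 1.6224 × 2088
= 3387.61 bits


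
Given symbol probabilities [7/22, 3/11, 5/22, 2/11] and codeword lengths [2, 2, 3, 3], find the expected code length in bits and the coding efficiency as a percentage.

Average length L = Σ p_i × l_i = 2.4091 bits
Entropy H = 1.9698 bits
Efficiency η = H/L × 100% = 81.77%


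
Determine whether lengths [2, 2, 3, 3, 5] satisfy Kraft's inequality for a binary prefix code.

Kraft inequality: Σ 2^(-l_i) ≤ 1 for prefix-free code
Calculating: 2^(-2) + 2^(-2) + 2^(-3) + 2^(-3) + 2^(-5)
= 0.25 + 0.25 + 0.125 + 0.125 + 0.03125
= 0.7812
Since 0.7812 ≤ 1, prefix-free code exists


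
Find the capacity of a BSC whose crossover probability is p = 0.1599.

For BSC with error probability p:
C = 1 - H(p) where H(p) is binary entropy
H(0.1599) = -0.1599 × log₂(0.1599) - 0.8401 × log₂(0.8401)
H(p) = 0.6341
C = 1 - 0.6341 = 0.3659 bits/use


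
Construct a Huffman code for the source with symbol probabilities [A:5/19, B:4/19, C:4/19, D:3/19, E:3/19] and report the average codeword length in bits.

Huffman tree construction:
Combine smallest probabilities repeatedly
Resulting codes:
  A: 10 (length 2)
  B: 00 (length 2)
  C: 01 (length 2)
  D: 110 (length 3)
  E: 111 (length 3)
Average length = Σ p(s) × length(s) = 2.3158 bits


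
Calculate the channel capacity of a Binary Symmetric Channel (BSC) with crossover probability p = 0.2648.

For BSC with error probability p:
C = 1 - H(p) where H(p) is binary entropy
H(0.2648) = -0.2648 × log₂(0.2648) - 0.7352 × log₂(0.7352)
H(p) = 0.8339
C = 1 - 0.8339 = 0.1661 bits/use


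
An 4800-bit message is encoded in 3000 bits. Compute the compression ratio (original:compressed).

Compression ratio = Original / Compressed
= 4800 / 3000 = 1.60:1


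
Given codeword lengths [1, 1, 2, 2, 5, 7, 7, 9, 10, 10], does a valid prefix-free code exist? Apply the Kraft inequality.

Kraft inequality: Σ 2^(-l_i) ≤ 1 for prefix-free code
Calculating: 2^(-1) + 2^(-1) + 2^(-2) + 2^(-2) + 2^(-5) + 2^(-7) + 2^(-7) + 2^(-9) + 2^(-10) + 2^(-10)
= 0.5 + 0.5 + 0.25 + 0.25 + 0.03125 + 0.0078125 + 0.0078125 + 0.001953125 + 0.0009765625 + 0.0009765625
= 1.5508
Since 1.5508 > 1, prefix-free code does not exist


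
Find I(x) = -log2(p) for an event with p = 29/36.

Information content I(x) = -log₂(p(x))
I = -log₂(29/36) = -log₂(0.8056)
I = 0.3119 bits


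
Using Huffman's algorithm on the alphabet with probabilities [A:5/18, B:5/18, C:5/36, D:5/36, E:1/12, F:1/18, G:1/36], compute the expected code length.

Huffman tree construction:
Combine smallest probabilities repeatedly
Resulting codes:
  A: 01 (length 2)
  B: 10 (length 2)
  C: 110 (length 3)
  D: 111 (length 3)
  E: 000 (length 3)
  F: 0011 (length 4)
  G: 0010 (length 4)
Average length = Σ p(s) × length(s) = 2.5278 bits


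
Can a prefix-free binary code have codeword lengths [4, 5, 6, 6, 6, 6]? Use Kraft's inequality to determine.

Kraft inequality: Σ 2^(-l_i) ≤ 1 for prefix-free code
Calculating: 2^(-4) + 2^(-5) + 2^(-6) + 2^(-6) + 2^(-6) + 2^(-6)
= 0.0625 + 0.03125 + 0.015625 + 0.015625 + 0.015625 + 0.015625
= 0.1562
Since 0.1562 ≤ 1, prefix-free code exists


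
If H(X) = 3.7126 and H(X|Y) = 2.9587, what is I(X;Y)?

I(X;Y) = H(X) - H(X|Y)
I(X;Y) = 3.7126 - 2.9587 = 0.7539 bits


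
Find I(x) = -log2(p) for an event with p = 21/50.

Information content I(x) = -log₂(p(x))
I = -log₂(21/50) = -log₂(0.4200)
I = 1.2515 bits


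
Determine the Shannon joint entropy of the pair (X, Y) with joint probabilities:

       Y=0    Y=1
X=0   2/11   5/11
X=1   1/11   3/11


H(X,Y) = -Σ p(x,y) log₂ p(x,y)
  p(0,0)=2/11: -0.1818 × log₂(0.1818) = 0.4472
  p(0,1)=5/11: -0.4545 × log₂(0.4545) = 0.5170
  p(1,0)=1/11: -0.0909 × log₂(0.0909) = 0.3145
  p(1,1)=3/11: -0.2727 × log₂(0.2727) = 0.5112
H(X,Y) = 1.7899 bits


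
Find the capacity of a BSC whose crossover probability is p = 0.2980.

For BSC with error probability p:
C = 1 - H(p) where H(p) is binary entropy
H(0.2980) = -0.2980 × log₂(0.2980) - 0.7020 × log₂(0.7020)
H(p) = 0.8788
C = 1 - 0.8788 = 0.1212 bits/use


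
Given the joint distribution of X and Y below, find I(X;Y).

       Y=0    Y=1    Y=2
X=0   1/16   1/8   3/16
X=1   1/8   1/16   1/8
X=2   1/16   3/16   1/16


H(X) = 1.5794, H(Y) = 1.5613, H(X,Y) = 3.0306
I(X;Y) = H(X) + H(Y) - H(X,Y) = 0.1101 bits


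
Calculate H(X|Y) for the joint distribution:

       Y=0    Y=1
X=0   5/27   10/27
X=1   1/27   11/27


H(X|Y) = Σ_y p(y) H(X|Y=y)
  p(Y=0) = 2/9, H(X|Y=0) = 0.6500
  p(Y=1) = 7/9, H(X|Y=1) = 0.9984
H(X|Y) = 0.2222×0.6500 + 0.7778×0.9984 = 0.9210 bits


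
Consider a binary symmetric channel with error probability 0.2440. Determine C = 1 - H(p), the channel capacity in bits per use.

For BSC with error probability p:
C = 1 - H(p) where H(p) is binary entropy
H(0.2440) = -0.2440 × log₂(0.2440) - 0.7560 × log₂(0.7560)
H(p) = 0.8016
C = 1 - 0.8016 = 0.1984 bits/use


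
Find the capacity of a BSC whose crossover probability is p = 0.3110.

For BSC with error probability p:
C = 1 - H(p) where H(p) is binary entropy
H(0.3110) = -0.3110 × log₂(0.3110) - 0.6890 × log₂(0.6890)
H(p) = 0.8943
C = 1 - 0.8943 = 0.1057 bits/use


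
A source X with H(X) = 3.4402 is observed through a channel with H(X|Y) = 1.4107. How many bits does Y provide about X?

I(X;Y) = H(X) - H(X|Y)
I(X;Y) = 3.4402 - 1.4107 = 2.0295 bits


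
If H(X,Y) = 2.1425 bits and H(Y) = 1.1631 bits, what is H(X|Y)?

Chain rule: H(X,Y) = H(X|Y) + H(Y)
H(X|Y) = H(X,Y) - H(Y) = 2.1425 - 1.1631 = 0.9794 bits


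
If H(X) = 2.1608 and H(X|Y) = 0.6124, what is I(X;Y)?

I(X;Y) = H(X) - H(X|Y)
I(X;Y) = 2.1608 - 0.6124 = 1.5484 bits


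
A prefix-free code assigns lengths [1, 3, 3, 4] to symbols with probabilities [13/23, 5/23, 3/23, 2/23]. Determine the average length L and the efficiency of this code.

Average length L = Σ p_i × l_i = 1.9565 bits
Entropy H = 1.6336 bits
Efficiency η = H/L × 100% = 83.49%


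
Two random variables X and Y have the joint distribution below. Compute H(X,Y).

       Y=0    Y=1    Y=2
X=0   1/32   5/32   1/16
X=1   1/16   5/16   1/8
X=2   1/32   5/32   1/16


H(X,Y) = -Σ p(x,y) log₂ p(x,y)
  p(0,0)=1/32: -0.0312 × log₂(0.0312) = 0.1562
  p(0,1)=5/32: -0.1562 × log₂(0.1562) = 0.4184
  p(0,2)=1/16: -0.0625 × log₂(0.0625) = 0.2500
  p(1,0)=1/16: -0.0625 × log₂(0.0625) = 0.2500
  p(1,1)=5/16: -0.3125 × log₂(0.3125) = 0.5244
  p(1,2)=1/8: -0.1250 × log₂(0.1250) = 0.3750
  p(2,0)=1/32: -0.0312 × log₂(0.0312) = 0.1562
  p(2,1)=5/32: -0.1562 × log₂(0.1562) = 0.4184
  p(2,2)=1/16: -0.0625 × log₂(0.0625) = 0.2500
H(X,Y) = 2.7988 bits


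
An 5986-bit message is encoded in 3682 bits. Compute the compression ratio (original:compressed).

Compression ratio = Original / Compressed
= 5986 / 3682 = 1.63:1


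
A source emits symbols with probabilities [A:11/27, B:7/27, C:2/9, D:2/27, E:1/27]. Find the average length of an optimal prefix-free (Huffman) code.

Huffman tree construction:
Combine smallest probabilities repeatedly
Resulting codes:
  A: 0 (length 1)
  B: 10 (length 2)
  C: 111 (length 3)
  D: 1101 (length 4)
  E: 1100 (length 4)
Average length = Σ p(s) × length(s) = 2.0370 bits


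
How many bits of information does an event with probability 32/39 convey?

Information content I(x) = -log₂(p(x))
I = -log₂(32/39) = -log₂(0.8205)
I = 0.2854 bits


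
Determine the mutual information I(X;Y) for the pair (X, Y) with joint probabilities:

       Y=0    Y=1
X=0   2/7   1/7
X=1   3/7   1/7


H(X) = 0.9852, H(Y) = 0.8631, H(X,Y) = 1.8424
I(X;Y) = H(X) + H(Y) - H(X,Y) = 0.0060 bits


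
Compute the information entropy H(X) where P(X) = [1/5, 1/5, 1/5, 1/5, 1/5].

H(X) = -Σ p(x) log₂ p(x)
  -1/5 × log₂(1/5) = 0.4644
  -1/5 × log₂(1/5) = 0.4644
  -1/5 × log₂(1/5) = 0.4644
  -1/5 × log₂(1/5) = 0.4644
  -1/5 × log₂(1/5) = 0.4644
H(X) = 2.3219 bits


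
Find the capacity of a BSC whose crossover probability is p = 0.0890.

For BSC with error probability p:
C = 1 - H(p) where H(p) is binary entropy
H(0.0890) = -0.0890 × log₂(0.0890) - 0.9110 × log₂(0.9110)
H(p) = 0.4331
C = 1 - 0.4331 = 0.5669 bits/use


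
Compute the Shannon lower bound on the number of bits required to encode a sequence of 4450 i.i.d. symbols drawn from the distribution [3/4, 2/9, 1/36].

Entropy H = 0.9371 bits/symbol
Minimum bits = H × n = 0.9371 × 4450
= 4170.06 bits


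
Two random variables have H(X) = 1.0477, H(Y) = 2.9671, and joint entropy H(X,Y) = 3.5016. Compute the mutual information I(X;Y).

I(X;Y) = H(X) + H(Y) - H(X,Y)
I(X;Y) = 1.0477 + 2.9671 - 3.5016 = 0.5132 bits


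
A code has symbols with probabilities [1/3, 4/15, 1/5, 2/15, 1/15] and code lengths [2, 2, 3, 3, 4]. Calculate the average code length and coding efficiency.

Average length L = Σ p_i × l_i = 2.4667 bits
Entropy H = 2.1493 bits
Efficiency η = H/L × 100% = 87.13%


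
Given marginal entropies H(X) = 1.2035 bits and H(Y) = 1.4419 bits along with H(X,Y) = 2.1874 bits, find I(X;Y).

I(X;Y) = H(X) + H(Y) - H(X,Y)
I(X;Y) = 1.2035 + 1.4419 - 2.1874 = 0.458 bits


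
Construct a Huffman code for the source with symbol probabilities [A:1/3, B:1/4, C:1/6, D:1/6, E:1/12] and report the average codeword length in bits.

Huffman tree construction:
Combine smallest probabilities repeatedly
Resulting codes:
  A: 11 (length 2)
  B: 01 (length 2)
  C: 101 (length 3)
  D: 00 (length 2)
  E: 100 (length 3)
Average length = Σ p(s) × length(s) = 2.2500 bits


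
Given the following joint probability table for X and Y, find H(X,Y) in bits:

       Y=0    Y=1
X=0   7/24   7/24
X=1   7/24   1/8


H(X,Y) = -Σ p(x,y) log₂ p(x,y)
  p(0,0)=7/24: -0.2917 × log₂(0.2917) = 0.5185
  p(0,1)=7/24: -0.2917 × log₂(0.2917) = 0.5185
  p(1,0)=7/24: -0.2917 × log₂(0.2917) = 0.5185
  p(1,1)=1/8: -0.1250 × log₂(0.1250) = 0.3750
H(X,Y) = 1.9304 bits


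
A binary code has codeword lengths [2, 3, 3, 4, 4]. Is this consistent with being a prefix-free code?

Kraft inequality: Σ 2^(-l_i) ≤ 1 for prefix-free code
Calculating: 2^(-2) + 2^(-3) + 2^(-3) + 2^(-4) + 2^(-4)
= 0.25 + 0.125 + 0.125 + 0.0625 + 0.0625
= 0.6250
Since 0.6250 ≤ 1, prefix-free code exists


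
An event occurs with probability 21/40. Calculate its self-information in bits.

Information content I(x) = -log₂(p(x))
I = -log₂(21/40) = -log₂(0.5250)
I = 0.9296 bits


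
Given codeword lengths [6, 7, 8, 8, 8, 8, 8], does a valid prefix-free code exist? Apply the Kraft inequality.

Kraft inequality: Σ 2^(-l_i) ≤ 1 for prefix-free code
Calculating: 2^(-6) + 2^(-7) + 2^(-8) + 2^(-8) + 2^(-8) + 2^(-8) + 2^(-8)
= 0.015625 + 0.0078125 + 0.00390625 + 0.00390625 + 0.00390625 + 0.00390625 + 0.00390625
= 0.0430
Since 0.0430 ≤ 1, prefix-free code exists


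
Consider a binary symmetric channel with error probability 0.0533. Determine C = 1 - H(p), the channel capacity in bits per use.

For BSC with error probability p:
C = 1 - H(p) where H(p) is binary entropy
H(0.0533) = -0.0533 × log₂(0.0533) - 0.9467 × log₂(0.9467)
H(p) = 0.3003
C = 1 - 0.3003 = 0.6997 bits/use


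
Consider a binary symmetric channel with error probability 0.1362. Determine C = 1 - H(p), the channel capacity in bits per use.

For BSC with error probability p:
C = 1 - H(p) where H(p) is binary entropy
H(0.1362) = -0.1362 × log₂(0.1362) - 0.8638 × log₂(0.8638)
H(p) = 0.5742
C = 1 - 0.5742 = 0.4258 bits/use


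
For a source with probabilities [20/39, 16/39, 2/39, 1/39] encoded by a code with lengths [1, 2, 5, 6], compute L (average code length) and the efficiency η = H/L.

Average length L = Σ p_i × l_i = 1.7436 bits
Entropy H = 1.3767 bits
Efficiency η = H/L × 100% = 78.96%


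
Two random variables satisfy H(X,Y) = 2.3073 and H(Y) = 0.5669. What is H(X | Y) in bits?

Chain rule: H(X,Y) = H(X|Y) + H(Y)
H(X|Y) = H(X,Y) - H(Y) = 2.3073 - 0.5669 = 1.7404 bits


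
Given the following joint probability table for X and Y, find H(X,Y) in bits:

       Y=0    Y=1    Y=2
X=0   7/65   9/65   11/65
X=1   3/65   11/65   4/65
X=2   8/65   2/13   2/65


H(X,Y) = -Σ p(x,y) log₂ p(x,y)
  p(0,0)=7/65: -0.1077 × log₂(0.1077) = 0.3462
  p(0,1)=9/65: -0.1385 × log₂(0.1385) = 0.3950
  p(0,2)=11/65: -0.1692 × log₂(0.1692) = 0.4337
  p(1,0)=3/65: -0.0462 × log₂(0.0462) = 0.2048
  p(1,1)=11/65: -0.1692 × log₂(0.1692) = 0.4337
  p(1,2)=4/65: -0.0615 × log₂(0.0615) = 0.2475
  p(2,0)=8/65: -0.1231 × log₂(0.1231) = 0.3720
  p(2,1)=2/13: -0.1538 × log₂(0.1538) = 0.4155
  p(2,2)=2/65: -0.0308 × log₂(0.0308) = 0.1545
H(X,Y) = 3.0029 bits


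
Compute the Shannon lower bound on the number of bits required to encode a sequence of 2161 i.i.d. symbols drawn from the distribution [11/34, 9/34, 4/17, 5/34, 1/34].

Entropy H = 2.0818 bits/symbol
Minimum bits = H × n = 2.0818 × 2161
= 4498.76 bits


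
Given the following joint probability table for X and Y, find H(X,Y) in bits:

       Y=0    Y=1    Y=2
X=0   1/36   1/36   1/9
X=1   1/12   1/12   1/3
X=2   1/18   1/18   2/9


H(X,Y) = -Σ p(x,y) log₂ p(x,y)
  p(0,0)=1/36: -0.0278 × log₂(0.0278) = 0.1436
  p(0,1)=1/36: -0.0278 × log₂(0.0278) = 0.1436
  p(0,2)=1/9: -0.1111 × log₂(0.1111) = 0.3522
  p(1,0)=1/12: -0.0833 × log₂(0.0833) = 0.2987
  p(1,1)=1/12: -0.0833 × log₂(0.0833) = 0.2987
  p(1,2)=1/3: -0.3333 × log₂(0.3333) = 0.5283
  p(2,0)=1/18: -0.0556 × log₂(0.0556) = 0.2317
  p(2,1)=1/18: -0.0556 × log₂(0.0556) = 0.2317
  p(2,2)=2/9: -0.2222 × log₂(0.2222) = 0.4822
H(X,Y) = 2.7108 bits


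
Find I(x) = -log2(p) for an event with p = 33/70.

Information content I(x) = -log₂(p(x))
I = -log₂(33/70) = -log₂(0.4714)
I = 1.0849 bits


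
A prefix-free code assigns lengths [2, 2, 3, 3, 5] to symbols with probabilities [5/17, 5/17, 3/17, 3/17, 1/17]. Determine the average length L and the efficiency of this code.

Average length L = Σ p_i × l_i = 2.5294 bits
Entropy H = 2.1622 bits
Efficiency η = H/L × 100% = 85.48%


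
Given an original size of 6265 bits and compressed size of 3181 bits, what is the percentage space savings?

Space savings = (1 - Compressed/Original) × 100%
= (1 - 3181/6265) × 100%
= 49.23%


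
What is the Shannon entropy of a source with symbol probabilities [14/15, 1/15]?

H(X) = -Σ p(x) log₂ p(x)
  -14/15 × log₂(14/15) = 0.0929
  -1/15 × log₂(1/15) = 0.2605
H(X) = 0.3534 bits


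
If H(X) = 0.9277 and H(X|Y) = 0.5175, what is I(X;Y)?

I(X;Y) = H(X) - H(X|Y)
I(X;Y) = 0.9277 - 0.5175 = 0.4102 bits


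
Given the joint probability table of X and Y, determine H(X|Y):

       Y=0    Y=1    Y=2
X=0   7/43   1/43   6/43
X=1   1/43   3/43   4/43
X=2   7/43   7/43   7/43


H(X|Y) = Σ_y p(y) H(X|Y=y)
  p(Y=0) = 15/43, H(X|Y=0) = 1.2867
  p(Y=1) = 11/43, H(X|Y=1) = 1.2407
  p(Y=2) = 17/43, H(X|Y=2) = 1.5486
H(X|Y) = 0.3488×1.2867 + 0.2558×1.2407 + 0.3953×1.5486 = 1.3785 bits


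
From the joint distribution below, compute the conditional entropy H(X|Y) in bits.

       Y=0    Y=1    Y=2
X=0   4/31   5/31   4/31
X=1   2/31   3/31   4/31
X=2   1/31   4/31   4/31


H(X|Y) = Σ_y p(y) H(X|Y=y)
  p(Y=0) = 7/31, H(X|Y=0) = 1.3788
  p(Y=1) = 12/31, H(X|Y=1) = 1.5546
  p(Y=2) = 12/31, H(X|Y=2) = 1.5850
H(X|Y) = 0.2258×1.3788 + 0.3871×1.5546 + 0.3871×1.5850 = 1.5266 bits


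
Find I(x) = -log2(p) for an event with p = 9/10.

Information content I(x) = -log₂(p(x))
I = -log₂(9/10) = -log₂(0.9000)
I = 0.1520 bits


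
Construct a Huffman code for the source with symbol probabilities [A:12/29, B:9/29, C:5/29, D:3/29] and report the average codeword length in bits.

Huffman tree construction:
Combine smallest probabilities repeatedly
Resulting codes:
  A: 0 (length 1)
  B: 11 (length 2)
  C: 101 (length 3)
  D: 100 (length 3)
Average length = Σ p(s) × length(s) = 1.8621 bits


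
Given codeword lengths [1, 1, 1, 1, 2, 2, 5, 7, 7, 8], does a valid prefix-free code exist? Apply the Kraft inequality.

Kraft inequality: Σ 2^(-l_i) ≤ 1 for prefix-free code
Calculating: 2^(-1) + 2^(-1) + 2^(-1) + 2^(-1) + 2^(-2) + 2^(-2) + 2^(-5) + 2^(-7) + 2^(-7) + 2^(-8)
= 0.5 + 0.5 + 0.5 + 0.5 + 0.25 + 0.25 + 0.03125 + 0.0078125 + 0.0078125 + 0.00390625
= 2.5508
Since 2.5508 > 1, prefix-free code does not exist


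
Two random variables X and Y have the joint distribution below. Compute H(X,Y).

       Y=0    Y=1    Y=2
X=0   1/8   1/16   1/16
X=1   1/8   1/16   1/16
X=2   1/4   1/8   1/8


H(X,Y) = -Σ p(x,y) log₂ p(x,y)
  p(0,0)=1/8: -0.1250 × log₂(0.1250) = 0.3750
  p(0,1)=1/16: -0.0625 × log₂(0.0625) = 0.2500
  p(0,2)=1/16: -0.0625 × log₂(0.0625) = 0.2500
  p(1,0)=1/8: -0.1250 × log₂(0.1250) = 0.3750
  p(1,1)=1/16: -0.0625 × log₂(0.0625) = 0.2500
  p(1,2)=1/16: -0.0625 × log₂(0.0625) = 0.2500
  p(2,0)=1/4: -0.2500 × log₂(0.2500) = 0.5000
  p(2,1)=1/8: -0.1250 × log₂(0.1250) = 0.3750
  p(2,2)=1/8: -0.1250 × log₂(0.1250) = 0.3750
H(X,Y) = 3.0000 bits


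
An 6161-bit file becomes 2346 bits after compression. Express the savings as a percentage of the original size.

Space savings = (1 - Compressed/Original) × 100%
= (1 - 2346/6161) × 100%
= 61.92%


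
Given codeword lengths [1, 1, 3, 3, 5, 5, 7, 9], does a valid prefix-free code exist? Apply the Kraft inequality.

Kraft inequality: Σ 2^(-l_i) ≤ 1 for prefix-free code
Calculating: 2^(-1) + 2^(-1) + 2^(-3) + 2^(-3) + 2^(-5) + 2^(-5) + 2^(-7) + 2^(-9)
= 0.5 + 0.5 + 0.125 + 0.125 + 0.03125 + 0.03125 + 0.0078125 + 0.001953125
= 1.3223
Since 1.3223 > 1, prefix-free code does not exist


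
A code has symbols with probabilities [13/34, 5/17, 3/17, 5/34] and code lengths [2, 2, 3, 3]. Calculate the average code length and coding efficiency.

Average length L = Σ p_i × l_i = 2.3235 bits
Entropy H = 1.8979 bits
Efficiency η = H/L × 100% = 81.68%


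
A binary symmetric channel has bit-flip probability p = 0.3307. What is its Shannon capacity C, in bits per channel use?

For BSC with error probability p:
C = 1 - H(p) where H(p) is binary entropy
H(0.3307) = -0.3307 × log₂(0.3307) - 0.6693 × log₂(0.6693)
H(p) = 0.9156
C = 1 - 0.9156 = 0.0844 bits/use


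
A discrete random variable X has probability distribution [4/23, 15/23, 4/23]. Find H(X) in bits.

H(X) = -Σ p(x) log₂ p(x)
  -4/23 × log₂(4/23) = 0.4389
  -15/23 × log₂(15/23) = 0.4022
  -4/23 × log₂(4/23) = 0.4389
H(X) = 1.2799 bits


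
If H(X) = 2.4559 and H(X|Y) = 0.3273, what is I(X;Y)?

I(X;Y) = H(X) - H(X|Y)
I(X;Y) = 2.4559 - 0.3273 = 2.1286 bits


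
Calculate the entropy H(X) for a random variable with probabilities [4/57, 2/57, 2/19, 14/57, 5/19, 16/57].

H(X) = -Σ p(x) log₂ p(x)
  -4/57 × log₂(4/57) = 0.2690
  -2/57 × log₂(2/57) = 0.1696
  -2/19 × log₂(2/19) = 0.3419
  -14/57 × log₂(14/57) = 0.4975
  -5/19 × log₂(5/19) = 0.5068
  -16/57 × log₂(16/57) = 0.5145
H(X) = 2.2993 bits


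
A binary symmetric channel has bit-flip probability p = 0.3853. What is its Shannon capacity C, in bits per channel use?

For BSC with error probability p:
C = 1 - H(p) where H(p) is binary entropy
H(0.3853) = -0.3853 × log₂(0.3853) - 0.6147 × log₂(0.6147)
H(p) = 0.9617
C = 1 - 0.9617 = 0.0383 bits/use


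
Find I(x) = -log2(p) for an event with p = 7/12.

Information content I(x) = -log₂(p(x))
I = -log₂(7/12) = -log₂(0.5833)
I = 0.7776 bits


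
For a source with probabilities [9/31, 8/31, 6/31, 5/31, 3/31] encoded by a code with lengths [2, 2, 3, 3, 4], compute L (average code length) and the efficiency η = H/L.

Average length L = Σ p_i × l_i = 2.5484 bits
Entropy H = 2.2315 bits
Efficiency η = H/L × 100% = 87.57%


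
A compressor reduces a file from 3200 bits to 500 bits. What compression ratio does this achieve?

Compression ratio = Original / Compressed
= 3200 / 500 = 6.40:1


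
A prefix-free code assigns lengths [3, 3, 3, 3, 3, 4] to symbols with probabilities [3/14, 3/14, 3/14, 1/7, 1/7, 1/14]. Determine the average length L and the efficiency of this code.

Average length L = Σ p_i × l_i = 3.0714 bits
Entropy H = 2.5027 bits
Efficiency η = H/L × 100% = 81.48%


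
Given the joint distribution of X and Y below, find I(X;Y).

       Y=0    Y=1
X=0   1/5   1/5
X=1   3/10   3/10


H(X) = 0.9710, H(Y) = 1.0000, H(X,Y) = 1.9710
I(X;Y) = H(X) + H(Y) - H(X,Y) = 0.0000 bits


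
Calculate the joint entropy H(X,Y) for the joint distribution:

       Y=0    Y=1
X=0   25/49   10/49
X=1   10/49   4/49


H(X,Y) = -Σ p(x,y) log₂ p(x,y)
  p(0,0)=25/49: -0.5102 × log₂(0.5102) = 0.4953
  p(0,1)=10/49: -0.2041 × log₂(0.2041) = 0.4679
  p(1,0)=10/49: -0.2041 × log₂(0.2041) = 0.4679
  p(1,1)=4/49: -0.0816 × log₂(0.0816) = 0.2951
H(X,Y) = 1.7262 bits


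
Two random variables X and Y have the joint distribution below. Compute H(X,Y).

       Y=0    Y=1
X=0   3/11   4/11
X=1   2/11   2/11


H(X,Y) = -Σ p(x,y) log₂ p(x,y)
  p(0,0)=3/11: -0.2727 × log₂(0.2727) = 0.5112
  p(0,1)=4/11: -0.3636 × log₂(0.3636) = 0.5307
  p(1,0)=2/11: -0.1818 × log₂(0.1818) = 0.4472
  p(1,1)=2/11: -0.1818 × log₂(0.1818) = 0.4472
H(X,Y) = 1.9363 bits


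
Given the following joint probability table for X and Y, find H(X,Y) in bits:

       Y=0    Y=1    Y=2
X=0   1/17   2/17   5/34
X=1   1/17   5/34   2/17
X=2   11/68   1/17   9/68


H(X,Y) = -Σ p(x,y) log₂ p(x,y)
  p(0,0)=1/17: -0.0588 × log₂(0.0588) = 0.2404
  p(0,1)=2/17: -0.1176 × log₂(0.1176) = 0.3632
  p(0,2)=5/34: -0.1471 × log₂(0.1471) = 0.4067
  p(1,0)=1/17: -0.0588 × log₂(0.0588) = 0.2404
  p(1,1)=5/34: -0.1471 × log₂(0.1471) = 0.4067
  p(1,2)=2/17: -0.1176 × log₂(0.1176) = 0.3632
  p(2,0)=11/68: -0.1618 × log₂(0.1618) = 0.4251
  p(2,1)=1/17: -0.0588 × log₂(0.0588) = 0.2404
  p(2,2)=9/68: -0.1324 × log₂(0.1324) = 0.3861
H(X,Y) = 3.0724 bits


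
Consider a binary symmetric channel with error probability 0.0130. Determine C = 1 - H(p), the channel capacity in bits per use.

For BSC with error probability p:
C = 1 - H(p) where H(p) is binary entropy
H(0.0130) = -0.0130 × log₂(0.0130) - 0.9870 × log₂(0.9870)
H(p) = 0.1001
C = 1 - 0.1001 = 0.8999 bits/use


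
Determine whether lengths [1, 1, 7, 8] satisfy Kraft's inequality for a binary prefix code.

Kraft inequality: Σ 2^(-l_i) ≤ 1 for prefix-free code
Calculating: 2^(-1) + 2^(-1) + 2^(-7) + 2^(-8)
= 0.5 + 0.5 + 0.0078125 + 0.00390625
= 1.0117
Since 1.0117 > 1, prefix-free code does not exist


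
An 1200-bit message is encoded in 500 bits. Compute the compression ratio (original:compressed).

Compression ratio = Original / Compressed
= 1200 / 500 = 2.40:1


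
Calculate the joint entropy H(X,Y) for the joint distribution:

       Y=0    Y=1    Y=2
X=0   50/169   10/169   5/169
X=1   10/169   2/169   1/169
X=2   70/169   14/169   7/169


H(X,Y) = -Σ p(x,y) log₂ p(x,y)
  p(0,0)=50/169: -0.2959 × log₂(0.2959) = 0.5198
  p(0,1)=10/169: -0.0592 × log₂(0.0592) = 0.2414
  p(0,2)=5/169: -0.0296 × log₂(0.0296) = 0.1503
  p(1,0)=10/169: -0.0592 × log₂(0.0592) = 0.2414
  p(1,1)=2/169: -0.0118 × log₂(0.0118) = 0.0758
  p(1,2)=1/169: -0.0059 × log₂(0.0059) = 0.0438
  p(2,0)=70/169: -0.4142 × log₂(0.4142) = 0.5267
  p(2,1)=14/169: -0.0828 × log₂(0.0828) = 0.2977
  p(2,2)=7/169: -0.0414 × log₂(0.0414) = 0.1903
H(X,Y) = 2.2870 bits


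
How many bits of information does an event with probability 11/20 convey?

Information content I(x) = -log₂(p(x))
I = -log₂(11/20) = -log₂(0.5500)
I = 0.8625 bits


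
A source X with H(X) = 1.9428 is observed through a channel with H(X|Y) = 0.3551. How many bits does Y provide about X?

I(X;Y) = H(X) - H(X|Y)
I(X;Y) = 1.9428 - 0.3551 = 1.5877 bits


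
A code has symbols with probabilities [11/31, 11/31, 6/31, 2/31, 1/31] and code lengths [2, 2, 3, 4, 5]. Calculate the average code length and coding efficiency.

Average length L = Σ p_i × l_i = 2.4194 bits
Entropy H = 1.9343 bits
Efficiency η = H/L × 100% = 79.95%


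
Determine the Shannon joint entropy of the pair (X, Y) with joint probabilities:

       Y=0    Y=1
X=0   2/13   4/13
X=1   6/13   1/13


H(X,Y) = -Σ p(x,y) log₂ p(x,y)
  p(0,0)=2/13: -0.1538 × log₂(0.1538) = 0.4155
  p(0,1)=4/13: -0.3077 × log₂(0.3077) = 0.5232
  p(1,0)=6/13: -0.4615 × log₂(0.4615) = 0.5148
  p(1,1)=1/13: -0.0769 × log₂(0.0769) = 0.2846
H(X,Y) = 1.7381 bits


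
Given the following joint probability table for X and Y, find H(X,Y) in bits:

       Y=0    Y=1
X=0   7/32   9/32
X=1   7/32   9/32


H(X,Y) = -Σ p(x,y) log₂ p(x,y)
  p(0,0)=7/32: -0.2188 × log₂(0.2188) = 0.4796
  p(0,1)=9/32: -0.2812 × log₂(0.2812) = 0.5147
  p(1,0)=7/32: -0.2188 × log₂(0.2188) = 0.4796
  p(1,1)=9/32: -0.2812 × log₂(0.2812) = 0.5147
H(X,Y) = 1.9887 bits


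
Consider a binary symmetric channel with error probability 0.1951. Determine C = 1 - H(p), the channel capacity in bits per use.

For BSC with error probability p:
C = 1 - H(p) where H(p) is binary entropy
H(0.1951) = -0.1951 × log₂(0.1951) - 0.8049 × log₂(0.8049)
H(p) = 0.7120
C = 1 - 0.7120 = 0.2880 bits/use


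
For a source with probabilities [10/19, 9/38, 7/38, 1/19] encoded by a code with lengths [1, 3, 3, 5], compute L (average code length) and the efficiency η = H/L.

Average length L = Σ p_i × l_i = 2.0526 bits
Entropy H = 1.6527 bits
Efficiency η = H/L × 100% = 80.52%


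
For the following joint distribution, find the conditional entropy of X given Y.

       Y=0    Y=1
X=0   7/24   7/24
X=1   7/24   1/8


H(X|Y) = Σ_y p(y) H(X|Y=y)
  p(Y=0) = 7/12, H(X|Y=0) = 1.0000
  p(Y=1) = 5/12, H(X|Y=1) = 0.8813
H(X|Y) = 0.5833×1.0000 + 0.4167×0.8813 = 0.9505 bits


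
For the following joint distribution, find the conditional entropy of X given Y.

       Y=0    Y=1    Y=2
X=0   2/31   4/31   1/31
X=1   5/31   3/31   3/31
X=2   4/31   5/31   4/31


H(X|Y) = Σ_y p(y) H(X|Y=y)
  p(Y=0) = 11/31, H(X|Y=0) = 1.4949
  p(Y=1) = 12/31, H(X|Y=1) = 1.5546
  p(Y=2) = 8/31, H(X|Y=2) = 1.4056
H(X|Y) = 0.3548×1.4949 + 0.3871×1.5546 + 0.2581×1.4056 = 1.4950 bits


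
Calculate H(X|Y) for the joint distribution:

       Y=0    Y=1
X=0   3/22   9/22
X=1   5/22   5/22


H(X|Y) = Σ_y p(y) H(X|Y=y)
  p(Y=0) = 4/11, H(X|Y=0) = 0.9544
  p(Y=1) = 7/11, H(X|Y=1) = 0.9403
H(X|Y) = 0.3636×0.9544 + 0.6364×0.9403 = 0.9454 bits


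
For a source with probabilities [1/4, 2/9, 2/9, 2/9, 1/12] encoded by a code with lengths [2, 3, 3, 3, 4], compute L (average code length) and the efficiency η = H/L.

Average length L = Σ p_i × l_i = 2.8333 bits
Entropy H = 2.2454 bits
Efficiency η = H/L × 100% = 79.25%


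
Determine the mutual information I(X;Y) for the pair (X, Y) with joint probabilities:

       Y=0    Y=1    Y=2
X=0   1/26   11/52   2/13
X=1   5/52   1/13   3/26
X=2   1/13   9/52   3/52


H(X) = 1.5689, H(Y) = 1.5162, H(X,Y) = 2.9993
I(X;Y) = H(X) + H(Y) - H(X,Y) = 0.0857 bits


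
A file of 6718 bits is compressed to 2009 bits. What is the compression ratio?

Compression ratio = Original / Compressed
= 6718 / 2009 = 3.34:1


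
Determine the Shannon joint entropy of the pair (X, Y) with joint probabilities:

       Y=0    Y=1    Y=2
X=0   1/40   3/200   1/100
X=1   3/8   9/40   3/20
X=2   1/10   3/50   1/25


H(X,Y) = -Σ p(x,y) log₂ p(x,y)
  p(0,0)=1/40: -0.0250 × log₂(0.0250) = 0.1330
  p(0,1)=3/200: -0.0150 × log₂(0.0150) = 0.0909
  p(0,2)=1/100: -0.0100 × log₂(0.0100) = 0.0664
  p(1,0)=3/8: -0.3750 × log₂(0.3750) = 0.5306
  p(1,1)=9/40: -0.2250 × log₂(0.2250) = 0.4842
  p(1,2)=3/20: -0.1500 × log₂(0.1500) = 0.4105
  p(2,0)=1/10: -0.1000 × log₂(0.1000) = 0.3322
  p(2,1)=3/50: -0.0600 × log₂(0.0600) = 0.2435
  p(2,2)=1/25: -0.0400 × log₂(0.0400) = 0.1858
H(X,Y) = 2.4772 bits


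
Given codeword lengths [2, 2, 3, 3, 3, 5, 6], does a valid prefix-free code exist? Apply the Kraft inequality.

Kraft inequality: Σ 2^(-l_i) ≤ 1 for prefix-free code
Calculating: 2^(-2) + 2^(-2) + 2^(-3) + 2^(-3) + 2^(-3) + 2^(-5) + 2^(-6)
= 0.25 + 0.25 + 0.125 + 0.125 + 0.125 + 0.03125 + 0.015625
= 0.9219
Since 0.9219 ≤ 1, prefix-free code exists


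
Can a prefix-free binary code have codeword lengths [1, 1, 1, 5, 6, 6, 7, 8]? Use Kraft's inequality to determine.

Kraft inequality: Σ 2^(-l_i) ≤ 1 for prefix-free code
Calculating: 2^(-1) + 2^(-1) + 2^(-1) + 2^(-5) + 2^(-6) + 2^(-6) + 2^(-7) + 2^(-8)
= 0.5 + 0.5 + 0.5 + 0.03125 + 0.015625 + 0.015625 + 0.0078125 + 0.00390625
= 1.5742
Since 1.5742 > 1, prefix-free code does not exist


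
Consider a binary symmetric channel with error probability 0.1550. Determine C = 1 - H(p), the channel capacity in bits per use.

For BSC with error probability p:
C = 1 - H(p) where H(p) is binary entropy
H(0.1550) = -0.1550 × log₂(0.1550) - 0.8450 × log₂(0.8450)
H(p) = 0.6222
C = 1 - 0.6222 = 0.3778 bits/use


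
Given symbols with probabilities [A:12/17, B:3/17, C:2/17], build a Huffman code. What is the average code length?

Huffman tree construction:
Combine smallest probabilities repeatedly
Resulting codes:
  A: 1 (length 1)
  B: 01 (length 2)
  C: 00 (length 2)
Average length = Σ p(s) × length(s) = 1.2941 bits


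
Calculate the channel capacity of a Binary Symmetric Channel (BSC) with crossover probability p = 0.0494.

For BSC with error probability p:
C = 1 - H(p) where H(p) is binary entropy
H(0.0494) = -0.0494 × log₂(0.0494) - 0.9506 × log₂(0.9506)
H(p) = 0.2838
C = 1 - 0.2838 = 0.7162 bits/use


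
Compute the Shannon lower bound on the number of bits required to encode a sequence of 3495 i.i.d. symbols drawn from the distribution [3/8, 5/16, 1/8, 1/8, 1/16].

Entropy H = 2.0550 bits/symbol
Minimum bits = H × n = 2.0550 × 3495
= 7182.35 bits


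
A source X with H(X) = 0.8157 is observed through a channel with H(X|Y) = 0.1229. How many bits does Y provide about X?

I(X;Y) = H(X) - H(X|Y)
I(X;Y) = 0.8157 - 0.1229 = 0.6928 bits


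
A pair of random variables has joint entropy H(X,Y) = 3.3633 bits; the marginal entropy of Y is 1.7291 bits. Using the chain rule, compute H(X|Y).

Chain rule: H(X,Y) = H(X|Y) + H(Y)
H(X|Y) = H(X,Y) - H(Y) = 3.3633 - 1.7291 = 1.6342 bits


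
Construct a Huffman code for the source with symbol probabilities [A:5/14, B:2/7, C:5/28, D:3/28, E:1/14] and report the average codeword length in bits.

Huffman tree construction:
Combine smallest probabilities repeatedly
Resulting codes:
  A: 11 (length 2)
  B: 10 (length 2)
  C: 00 (length 2)
  D: 011 (length 3)
  E: 010 (length 3)
Average length = Σ p(s) × length(s) = 2.1786 bits


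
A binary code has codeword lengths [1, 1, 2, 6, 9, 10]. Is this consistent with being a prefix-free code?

Kraft inequality: Σ 2^(-l_i) ≤ 1 for prefix-free code
Calculating: 2^(-1) + 2^(-1) + 2^(-2) + 2^(-6) + 2^(-9) + 2^(-10)
= 0.5 + 0.5 + 0.25 + 0.015625 + 0.001953125 + 0.0009765625
= 1.2686
Since 1.2686 > 1, prefix-free code does not exist


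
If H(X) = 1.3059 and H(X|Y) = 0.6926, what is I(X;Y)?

I(X;Y) = H(X) - H(X|Y)
I(X;Y) = 1.3059 - 0.6926 = 0.6133 bits


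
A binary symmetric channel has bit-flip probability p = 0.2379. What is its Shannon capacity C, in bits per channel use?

For BSC with error probability p:
C = 1 - H(p) where H(p) is binary entropy
H(0.2379) = -0.2379 × log₂(0.2379) - 0.7621 × log₂(0.7621)
H(p) = 0.7915
C = 1 - 0.7915 = 0.2085 bits/use


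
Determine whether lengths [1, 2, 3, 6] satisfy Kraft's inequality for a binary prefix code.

Kraft inequality: Σ 2^(-l_i) ≤ 1 for prefix-free code
Calculating: 2^(-1) + 2^(-2) + 2^(-3) + 2^(-6)
= 0.5 + 0.25 + 0.125 + 0.015625
= 0.8906
Since 0.8906 ≤ 1, prefix-free code exists


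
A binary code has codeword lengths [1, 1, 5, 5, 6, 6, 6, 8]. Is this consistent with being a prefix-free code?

Kraft inequality: Σ 2^(-l_i) ≤ 1 for prefix-free code
Calculating: 2^(-1) + 2^(-1) + 2^(-5) + 2^(-5) + 2^(-6) + 2^(-6) + 2^(-6) + 2^(-8)
= 0.5 + 0.5 + 0.03125 + 0.03125 + 0.015625 + 0.015625 + 0.015625 + 0.00390625
= 1.1133
Since 1.1133 > 1, prefix-free code does not exist


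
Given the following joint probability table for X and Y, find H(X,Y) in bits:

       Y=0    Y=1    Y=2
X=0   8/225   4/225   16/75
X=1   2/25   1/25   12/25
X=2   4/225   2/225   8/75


H(X,Y) = -Σ p(x,y) log₂ p(x,y)
  p(0,0)=8/225: -0.0356 × log₂(0.0356) = 0.1712
  p(0,1)=4/225: -0.0178 × log₂(0.0178) = 0.1034
  p(0,2)=16/75: -0.2133 × log₂(0.2133) = 0.4755
  p(1,0)=2/25: -0.0800 × log₂(0.0800) = 0.2915
  p(1,1)=1/25: -0.0400 × log₂(0.0400) = 0.1858
  p(1,2)=12/25: -0.4800 × log₂(0.4800) = 0.5083
  p(2,0)=4/225: -0.0178 × log₂(0.0178) = 0.1034
  p(2,1)=2/225: -0.0089 × log₂(0.0089) = 0.0606
  p(2,2)=8/75: -0.1067 × log₂(0.1067) = 0.3444
H(X,Y) = 2.2439 bits


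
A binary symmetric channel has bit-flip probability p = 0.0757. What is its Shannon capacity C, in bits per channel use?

For BSC with error probability p:
C = 1 - H(p) where H(p) is binary entropy
H(0.0757) = -0.0757 × log₂(0.0757) - 0.9243 × log₂(0.9243)
H(p) = 0.3868
C = 1 - 0.3868 = 0.6132 bits/use


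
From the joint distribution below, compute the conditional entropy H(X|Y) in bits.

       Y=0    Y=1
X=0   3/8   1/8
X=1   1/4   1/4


H(X|Y) = Σ_y p(y) H(X|Y=y)
  p(Y=0) = 5/8, H(X|Y=0) = 0.9710
  p(Y=1) = 3/8, H(X|Y=1) = 0.9183
H(X|Y) = 0.6250×0.9710 + 0.3750×0.9183 = 0.9512 bits


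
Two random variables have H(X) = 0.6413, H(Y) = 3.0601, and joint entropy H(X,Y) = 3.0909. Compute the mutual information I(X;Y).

I(X;Y) = H(X) + H(Y) - H(X,Y)
I(X;Y) = 0.6413 + 3.0601 - 3.0909 = 0.6105 bits


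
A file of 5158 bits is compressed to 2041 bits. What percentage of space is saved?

Space savings = (1 - Compressed/Original) × 100%
= (1 - 2041/5158) × 100%
= 60.43%


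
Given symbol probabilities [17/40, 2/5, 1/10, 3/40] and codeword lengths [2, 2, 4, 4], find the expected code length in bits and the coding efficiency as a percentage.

Average length L = Σ p_i × l_i = 2.3500 bits
Entropy H = 1.6659 bits
Efficiency η = H/L × 100% = 70.89%


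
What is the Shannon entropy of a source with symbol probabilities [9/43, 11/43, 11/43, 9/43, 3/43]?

H(X) = -Σ p(x) log₂ p(x)
  -9/43 × log₂(9/43) = 0.4723
  -11/43 × log₂(11/43) = 0.5031
  -11/43 × log₂(11/43) = 0.5031
  -9/43 × log₂(9/43) = 0.4723
  -3/43 × log₂(3/43) = 0.2680
H(X) = 2.2188 bits


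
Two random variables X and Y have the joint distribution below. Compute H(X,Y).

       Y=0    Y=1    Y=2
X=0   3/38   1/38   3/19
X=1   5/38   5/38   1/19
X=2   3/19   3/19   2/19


H(X,Y) = -Σ p(x,y) log₂ p(x,y)
  p(0,0)=3/38: -0.0789 × log₂(0.0789) = 0.2892
  p(0,1)=1/38: -0.0263 × log₂(0.0263) = 0.1381
  p(0,2)=3/19: -0.1579 × log₂(0.1579) = 0.4205
  p(1,0)=5/38: -0.1316 × log₂(0.1316) = 0.3850
  p(1,1)=5/38: -0.1316 × log₂(0.1316) = 0.3850
  p(1,2)=1/19: -0.0526 × log₂(0.0526) = 0.2236
  p(2,0)=3/19: -0.1579 × log₂(0.1579) = 0.4205
  p(2,1)=3/19: -0.1579 × log₂(0.1579) = 0.4205
  p(2,2)=2/19: -0.1053 × log₂(0.1053) = 0.3419
H(X,Y) = 3.0242 bits


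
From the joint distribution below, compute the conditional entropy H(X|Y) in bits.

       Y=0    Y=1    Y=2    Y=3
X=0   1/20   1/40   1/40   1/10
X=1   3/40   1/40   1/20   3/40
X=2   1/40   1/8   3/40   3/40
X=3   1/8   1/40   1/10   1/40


H(X|Y) = Σ_y p(y) H(X|Y=y)
  p(Y=0) = 11/40, H(X|Y=0) = 1.7899
  p(Y=1) = 1/5, H(X|Y=1) = 1.5488
  p(Y=2) = 1/4, H(X|Y=2) = 1.8464
  p(Y=3) = 11/40, H(X|Y=3) = 1.8676
H(X|Y) = 0.2750×1.7899 + 0.2000×1.5488 + 0.2500×1.8464 + 0.2750×1.8676 = 1.7772 bits


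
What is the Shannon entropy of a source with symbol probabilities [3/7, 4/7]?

H(X) = -Σ p(x) log₂ p(x)
  -3/7 × log₂(3/7) = 0.5239
  -4/7 × log₂(4/7) = 0.4613
H(X) = 0.9852 bits


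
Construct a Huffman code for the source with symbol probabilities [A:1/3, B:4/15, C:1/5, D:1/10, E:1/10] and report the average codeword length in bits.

Huffman tree construction:
Combine smallest probabilities repeatedly
Resulting codes:
  A: 11 (length 2)
  B: 10 (length 2)
  C: 00 (length 2)
  D: 010 (length 3)
  E: 011 (length 3)
Average length = Σ p(s) × length(s) = 2.2000 bits


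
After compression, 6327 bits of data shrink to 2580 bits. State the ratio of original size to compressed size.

Compression ratio = Original / Compressed
= 6327 / 2580 = 2.45:1


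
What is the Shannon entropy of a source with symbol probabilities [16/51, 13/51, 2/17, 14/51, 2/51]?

H(X) = -Σ p(x) log₂ p(x)
  -16/51 × log₂(16/51) = 0.5247
  -13/51 × log₂(13/51) = 0.5027
  -2/17 × log₂(2/17) = 0.3632
  -14/51 × log₂(14/51) = 0.5120
  -2/51 × log₂(2/51) = 0.1832
H(X) = 2.0858 bits


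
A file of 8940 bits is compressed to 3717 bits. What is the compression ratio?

Compression ratio = Original / Compressed
= 8940 / 3717 = 2.41:1


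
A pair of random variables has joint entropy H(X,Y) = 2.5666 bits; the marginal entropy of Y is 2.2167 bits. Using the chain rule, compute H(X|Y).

Chain rule: H(X,Y) = H(X|Y) + H(Y)
H(X|Y) = H(X,Y) - H(Y) = 2.5666 - 2.2167 = 0.3499 bits
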